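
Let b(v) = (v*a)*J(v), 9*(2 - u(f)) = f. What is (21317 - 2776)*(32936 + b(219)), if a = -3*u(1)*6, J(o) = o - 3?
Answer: -29209491400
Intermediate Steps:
u(f) = 2 - f/9
J(o) = -3 + o
a = -34 (a = -3*(2 - ⅑*1)*6 = -3*(2 - ⅑)*6 = -3*17/9*6 = -17/3*6 = -34)
b(v) = -34*v*(-3 + v) (b(v) = (v*(-34))*(-3 + v) = (-34*v)*(-3 + v) = -34*v*(-3 + v))
(21317 - 2776)*(32936 + b(219)) = (21317 - 2776)*(32936 + 34*219*(3 - 1*219)) = 18541*(32936 + 34*219*(3 - 219)) = 18541*(32936 + 34*219*(-216)) = 18541*(32936 - 1608336) = 18541*(-1575400) = -29209491400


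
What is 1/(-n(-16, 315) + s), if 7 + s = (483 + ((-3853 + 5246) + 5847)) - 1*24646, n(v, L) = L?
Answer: -1/17245 ≈ -5.7988e-5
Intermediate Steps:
s = -16930 (s = -7 + ((483 + ((-3853 + 5246) + 5847)) - 1*24646) = -7 + ((483 + (1393 + 5847)) - 24646) = -7 + ((483 + 7240) - 24646) = -7 + (7723 - 24646) = -7 - 16923 = -16930)
1/(-n(-16, 315) + s) = 1/(-1*315 - 16930) = 1/(-315 - 16930) = 1/(-17245) = -1/17245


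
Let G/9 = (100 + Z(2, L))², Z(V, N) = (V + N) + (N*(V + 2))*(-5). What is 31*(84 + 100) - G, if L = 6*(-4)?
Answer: -2796572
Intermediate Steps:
L = -24
Z(V, N) = N + V - 5*N*(2 + V) (Z(V, N) = (N + V) + (N*(2 + V))*(-5) = (N + V) - 5*N*(2 + V) = N + V - 5*N*(2 + V))
G = 2802276 (G = 9*(100 + (2 - 9*(-24) - 5*(-24)*2))² = 9*(100 + (2 + 216 + 240))² = 9*(100 + 458)² = 9*558² = 9*311364 = 2802276)
31*(84 + 100) - G = 31*(84 + 100) - 1*2802276 = 31*184 - 2802276 = 5704 - 2802276 = -2796572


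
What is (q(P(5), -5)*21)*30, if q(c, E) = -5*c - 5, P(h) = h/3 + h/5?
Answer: -11550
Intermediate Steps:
P(h) = 8*h/15 (P(h) = h*(⅓) + h*(⅕) = h/3 + h/5 = 8*h/15)
q(c, E) = -5 - 5*c
(q(P(5), -5)*21)*30 = ((-5 - 8*5/3)*21)*30 = ((-5 - 5*8/3)*21)*30 = ((-5 - 40/3)*21)*30 = -55/3*21*30 = -385*30 = -11550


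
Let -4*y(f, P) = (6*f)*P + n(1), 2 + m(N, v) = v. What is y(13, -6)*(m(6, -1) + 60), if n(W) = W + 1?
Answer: 13281/2 ≈ 6640.5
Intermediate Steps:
n(W) = 1 + W
m(N, v) = -2 + v
y(f, P) = -½ - 3*P*f/2 (y(f, P) = -((6*f)*P + (1 + 1))/4 = -(6*P*f + 2)/4 = -(2 + 6*P*f)/4 = -½ - 3*P*f/2)
y(13, -6)*(m(6, -1) + 60) = (-½ - 3/2*(-6)*13)*((-2 - 1) + 60) = (-½ + 117)*(-3 + 60) = (233/2)*57 = 13281/2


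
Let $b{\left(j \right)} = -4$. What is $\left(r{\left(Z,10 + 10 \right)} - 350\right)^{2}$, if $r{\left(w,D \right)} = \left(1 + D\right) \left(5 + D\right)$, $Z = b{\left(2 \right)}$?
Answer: $30625$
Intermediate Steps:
$Z = -4$
$\left(r{\left(Z,10 + 10 \right)} - 350\right)^{2} = \left(\left(5 + \left(10 + 10\right)^{2} + 6 \left(10 + 10\right)\right) - 350\right)^{2} = \left(\left(5 + 20^{2} + 6 \cdot 20\right) - 350\right)^{2} = \left(\left(5 + 400 + 120\right) - 350\right)^{2} = \left(525 - 350\right)^{2} = 175^{2} = 30625$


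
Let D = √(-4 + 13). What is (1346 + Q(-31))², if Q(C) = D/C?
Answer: 1740808729/961 ≈ 1.8115e+6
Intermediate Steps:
D = 3 (D = √9 = 3)
Q(C) = 3/C
(1346 + Q(-31))² = (1346 + 3/(-31))² = (1346 + 3*(-1/31))² = (1346 - 3/31)² = (41723/31)² = 1740808729/961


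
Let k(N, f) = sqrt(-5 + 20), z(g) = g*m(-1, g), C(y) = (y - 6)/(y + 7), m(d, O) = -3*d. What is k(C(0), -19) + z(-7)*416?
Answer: -8736 + sqrt(15) ≈ -8732.1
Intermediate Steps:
C(y) = (-6 + y)/(7 + y)
z(g) = 3*g (z(g) = g*(-3*(-1)) = g*3 = 3*g)
k(N, f) = sqrt(15)
k(C(0), -19) + z(-7)*416 = sqrt(15) + (3*(-7))*416 = sqrt(15) - 21*416 = sqrt(15) - 8736 = -8736 + sqrt(15)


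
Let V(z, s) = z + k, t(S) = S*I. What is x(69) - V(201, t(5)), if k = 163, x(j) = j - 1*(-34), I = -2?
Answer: -261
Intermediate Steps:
x(j) = 34 + j (x(j) = j + 34 = 34 + j)
t(S) = -2*S (t(S) = S*(-2) = -2*S)
V(z, s) = 163 + z (V(z, s) = z + 163 = 163 + z)
x(69) - V(201, t(5)) = (34 + 69) - (163 + 201) = 103 - 1*364 = 103 - 364 = -261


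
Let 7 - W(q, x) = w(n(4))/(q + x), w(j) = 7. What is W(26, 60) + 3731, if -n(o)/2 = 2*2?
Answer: 321461/86 ≈ 3737.9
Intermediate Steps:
n(o) = -8 (n(o) = -4*2 = -2*4 = -8)
W(q, x) = 7 - 7/(q + x)
W(26, 60) + 3731 = 7*(-1 + 26 + 60)/(26 + 60) + 3731 = 7*85/86 + 3731 = 7*(1/86)*85 + 3731 = 595/86 + 3731 = 321461/86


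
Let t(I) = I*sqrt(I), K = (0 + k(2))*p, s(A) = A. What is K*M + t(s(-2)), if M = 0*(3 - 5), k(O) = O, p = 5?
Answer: -2*I*sqrt(2) ≈ -2.8284*I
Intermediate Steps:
K = 10 (K = (0 + 2)*5 = 2*5 = 10)
M = 0 (M = 0*(-2) = 0)
t(I) = I**(3/2)
K*M + t(s(-2)) = 10*0 + (-2)**(3/2) = 0 - 2*I*sqrt(2) = -2*I*sqrt(2)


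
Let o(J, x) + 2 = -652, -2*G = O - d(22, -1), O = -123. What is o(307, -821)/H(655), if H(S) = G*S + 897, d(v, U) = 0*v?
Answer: -436/27453 ≈ -0.015882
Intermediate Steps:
d(v, U) = 0
G = 123/2 (G = -(-123 - 1*0)/2 = -(-123 + 0)/2 = -1/2*(-123) = 123/2 ≈ 61.500)
o(J, x) = -654 (o(J, x) = -2 - 652 = -654)
H(S) = 897 + 123*S/2 (H(S) = 123*S/2 + 897 = 897 + 123*S/2)
o(307, -821)/H(655) = -654/(897 + (123/2)*655) = -654/(897 + 80565/2) = -654/82359/2 = -654*2/82359 = -436/27453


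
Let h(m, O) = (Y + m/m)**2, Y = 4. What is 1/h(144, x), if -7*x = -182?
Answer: 1/25 ≈ 0.040000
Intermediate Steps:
x = 26 (x = -1/7*(-182) = 26)
h(m, O) = 25 (h(m, O) = (4 + m/m)**2 = (4 + 1)**2 = 5**2 = 25)
1/h(144, x) = 1/25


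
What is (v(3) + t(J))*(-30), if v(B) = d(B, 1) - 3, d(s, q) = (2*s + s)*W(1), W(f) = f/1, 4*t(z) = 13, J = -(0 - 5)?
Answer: -555/2 ≈ -277.50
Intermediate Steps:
J = 5 (J = -1*(-5) = 5)
t(z) = 13/4 (t(z) = (¼)*13 = 13/4)
W(f) = f (W(f) = f*1 = f)
d(s, q) = 3*s (d(s, q) = (2*s + s)*1 = (3*s)*1 = 3*s)
v(B) = -3 + 3*B (v(B) = 3*B - 3 = -3 + 3*B)
(v(3) + t(J))*(-30) = ((-3 + 3*3) + 13/4)*(-30) = ((-3 + 9) + 13/4)*(-30) = (6 + 13/4)*(-30) = (37/4)*(-30) = -555/2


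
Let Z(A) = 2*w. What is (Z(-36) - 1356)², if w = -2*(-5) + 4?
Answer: 1763584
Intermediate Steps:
w = 14 (w = 10 + 4 = 14)
Z(A) = 28 (Z(A) = 2*14 = 28)
(Z(-36) - 1356)² = (28 - 1356)² = (-1328)² = 1763584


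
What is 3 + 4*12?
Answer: 51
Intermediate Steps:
3 + 4*12 = 3 + 48 = 51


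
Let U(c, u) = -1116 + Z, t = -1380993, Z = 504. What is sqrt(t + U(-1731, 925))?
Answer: I*sqrt(1381605) ≈ 1175.4*I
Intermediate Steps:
U(c, u) = -612 (U(c, u) = -1116 + 504 = -612)
sqrt(t + U(-1731, 925)) = sqrt(-1380993 - 612) = sqrt(-1381605) = I*sqrt(1381605)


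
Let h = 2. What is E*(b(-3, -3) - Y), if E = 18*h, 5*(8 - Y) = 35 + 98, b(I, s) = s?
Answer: 2808/5 ≈ 561.60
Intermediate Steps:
Y = -93/5 (Y = 8 - (35 + 98)/5 = 8 - ⅕*133 = 8 - 133/5 = -93/5 ≈ -18.600)
E = 36 (E = 18*2 = 36)
E*(b(-3, -3) - Y) = 36*(-3 - 1*(-93/5)) = 36*(-3 + 93/5) = 36*(78/5) = 2808/5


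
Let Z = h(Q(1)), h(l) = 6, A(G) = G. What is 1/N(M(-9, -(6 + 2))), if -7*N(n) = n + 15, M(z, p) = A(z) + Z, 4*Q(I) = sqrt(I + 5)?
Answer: -7/12 ≈ -0.58333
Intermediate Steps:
Q(I) = sqrt(5 + I)/4 (Q(I) = sqrt(I + 5)/4 = sqrt(5 + I)/4)
Z = 6
M(z, p) = 6 + z (M(z, p) = z + 6 = 6 + z)
N(n) = -15/7 - n/7 (N(n) = -(n + 15)/7 = -(15 + n)/7 = -15/7 - n/7)
1/N(M(-9, -(6 + 2))) = 1/(-15/7 - (6 - 9)/7) = 1/(-15/7 - 1/7*(-3)) = 1/(-15/7 + 3/7) = 1/(-12/7) = -7/12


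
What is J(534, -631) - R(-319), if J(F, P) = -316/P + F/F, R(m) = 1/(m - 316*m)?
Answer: 95158664/63406035 ≈ 1.5008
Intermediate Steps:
R(m) = -1/(315*m) (R(m) = 1/(-315*m) = -1/(315*m))
J(F, P) = 1 - 316/P (J(F, P) = -316/P + 1 = 1 - 316/P)
J(534, -631) - R(-319) = (-316 - 631)/(-631) - (-1)/(315*(-319)) = -1/631*(-947) - (-1)*(-1)/(315*319) = 947/631 - 1*1/100485 = 947/631 - 1/100485 = 95158664/63406035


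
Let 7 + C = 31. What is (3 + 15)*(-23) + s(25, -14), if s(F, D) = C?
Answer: -390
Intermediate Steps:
C = 24 (C = -7 + 31 = 24)
s(F, D) = 24
(3 + 15)*(-23) + s(25, -14) = (3 + 15)*(-23) + 24 = 18*(-23) + 24 = -414 + 24 = -390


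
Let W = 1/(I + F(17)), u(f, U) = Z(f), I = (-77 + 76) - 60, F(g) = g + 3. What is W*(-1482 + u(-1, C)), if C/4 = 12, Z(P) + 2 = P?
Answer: 1485/41 ≈ 36.219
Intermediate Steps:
Z(P) = -2 + P
F(g) = 3 + g
I = -61 (I = -1 - 60 = -61)
C = 48 (C = 4*12 = 48)
u(f, U) = -2 + f
W = -1/41 (W = 1/(-61 + (3 + 17)) = 1/(-61 + 20) = 1/(-41) = -1/41 ≈ -0.024390)
W*(-1482 + u(-1, C)) = -(-1482 + (-2 - 1))/41 = -(-1482 - 3)/41 = -1/41*(-1485) = 1485/41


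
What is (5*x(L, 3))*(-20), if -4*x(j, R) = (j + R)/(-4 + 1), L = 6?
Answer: -75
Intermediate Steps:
x(j, R) = R/12 + j/12 (x(j, R) = -(j + R)/(4*(-4 + 1)) = -(R + j)/(4*(-3)) = -(R + j)*(-1)/(4*3) = -(-R/3 - j/3)/4 = R/12 + j/12)
(5*x(L, 3))*(-20) = (5*((1/12)*3 + (1/12)*6))*(-20) = (5*(¼ + ½))*(-20) = (5*(¾))*(-20) = (15/4)*(-20) = -75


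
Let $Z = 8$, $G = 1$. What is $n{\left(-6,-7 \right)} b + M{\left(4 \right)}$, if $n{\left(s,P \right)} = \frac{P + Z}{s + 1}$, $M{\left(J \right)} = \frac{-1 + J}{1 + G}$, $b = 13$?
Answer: $- \frac{11}{10} \approx -1.1$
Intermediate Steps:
$M{\left(J \right)} = - \frac{1}{2} + \frac{J}{2}$ ($M{\left(J \right)} = \frac{-1 + J}{1 + 1} = \frac{-1 + J}{2} = \left(-1 + J\right) \frac{1}{2} = - \frac{1}{2} + \frac{J}{2}$)
$n{\left(s,P \right)} = \frac{8 + P}{1 + s}$ ($n{\left(s,P \right)} = \frac{P + 8}{s + 1} = \frac{8 + P}{1 + s}$)
$n{\left(-6,-7 \right)} b + M{\left(4 \right)} = \frac{8 - 7}{1 - 6} \cdot 13 + \left(- \frac{1}{2} + \frac{1}{2} \cdot 4\right) = \frac{1}{-5} \cdot 1 \cdot 13 + \left(- \frac{1}{2} + 2\right) = \left(- \frac{1}{5}\right) 1 \cdot 13 + \frac{3}{2} = \left(- \frac{1}{5}\right) 13 + \frac{3}{2} = - \frac{13}{5} + \frac{3}{2} = - \frac{11}{10}$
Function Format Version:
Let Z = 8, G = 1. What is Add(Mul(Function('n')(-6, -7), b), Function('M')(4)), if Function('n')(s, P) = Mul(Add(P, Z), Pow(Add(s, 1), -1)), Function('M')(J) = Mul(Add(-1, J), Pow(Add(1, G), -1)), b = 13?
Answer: Rational(-11, 10) ≈ -1.1000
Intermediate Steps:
Function('M')(J) = Add(Rational(-1, 2), Mul(Rational(1, 2), J)) (Function('M')(J) = Mul(Add(-1, J), Pow(Add(1, 1), -1)) = Mul(Add(-1, J), Pow(2, -1)) = Mul(Add(-1, J), Rational(1, 2)) = Add(Rational(-1, 2), Mul(Rational(1, 2), J)))
Function('n')(s, P) = Mul(Pow(Add(1, s), -1), Add(8, P)) (Function('n')(s, P) = Mul(Add(P, 8), Pow(Add(s, 1), -1)) = Mul(Add(8, P), Pow(Add(1, s), -1)) = Mul(Pow(Add(1, s), -1), Add(8, P)))
Add(Mul(Function('n')(-6, -7), b), Function('M')(4)) = Add(Mul(Mul(Pow(Add(1, -6), -1), Add(8, -7)), 13), Add(Rational(-1, 2), Mul(Rational(1, 2), 4))) = Add(Mul(Mul(Pow(-5, -1), 1), 13), Add(Rational(-1, 2), 2)) = Add(Mul(Mul(Rational(-1, 5), 1), 13), Rational(3, 2)) = Add(Mul(Rational(-1, 5), 13), Rational(3, 2)) = Add(Rational(-13, 5), Rational(3, 2)) = Rational(-11, 10)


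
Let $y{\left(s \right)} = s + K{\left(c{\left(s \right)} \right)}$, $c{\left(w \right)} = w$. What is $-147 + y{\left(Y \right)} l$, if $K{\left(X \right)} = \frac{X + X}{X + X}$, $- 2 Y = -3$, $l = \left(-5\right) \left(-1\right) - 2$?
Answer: $- \frac{279}{2} \approx -139.5$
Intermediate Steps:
$l = 3$ ($l = 5 - 2 = 3$)
$Y = \frac{3}{2}$ ($Y = \left(- \frac{1}{2}\right) \left(-3\right) = \frac{3}{2} \approx 1.5$)
$K{\left(X \right)} = 1$ ($K{\left(X \right)} = \frac{2 X}{2 X} = 2 X \frac{1}{2 X} = 1$)
$y{\left(s \right)} = 1 + s$ ($y{\left(s \right)} = s + 1 = 1 + s$)
$-147 + y{\left(Y \right)} l = -147 + \left(1 + \frac{3}{2}\right) 3 = -147 + \frac{5}{2} \cdot 3 = -147 + \frac{15}{2} = - \frac{279}{2}$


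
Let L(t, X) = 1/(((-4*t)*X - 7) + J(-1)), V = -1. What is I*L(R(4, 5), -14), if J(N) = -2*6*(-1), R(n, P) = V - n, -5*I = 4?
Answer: 4/1375 ≈ 0.0029091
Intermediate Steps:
I = -4/5 (I = -1/5*4 = -4/5 ≈ -0.80000)
R(n, P) = -1 - n
J(N) = 12 (J(N) = -12*(-1) = 12)
L(t, X) = 1/(5 - 4*X*t) (L(t, X) = 1/(((-4*t)*X - 7) + 12) = 1/((-4*X*t - 7) + 12) = 1/((-7 - 4*X*t) + 12) = 1/(5 - 4*X*t))
I*L(R(4, 5), -14) = -(-4)/(5*(-5 + 4*(-14)*(-1 - 1*4))) = -(-4)/(5*(-5 + 4*(-14)*(-1 - 4))) = -(-4)/(5*(-5 + 4*(-14)*(-5))) = -(-4)/(5*(-5 + 280)) = -(-4)/(5*275) = -4/5*(-1/275) = 4/1375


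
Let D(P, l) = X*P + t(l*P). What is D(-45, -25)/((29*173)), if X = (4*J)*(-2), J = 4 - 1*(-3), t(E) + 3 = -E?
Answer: 48/173 ≈ 0.27746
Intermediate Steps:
t(E) = -3 - E
J = 7 (J = 4 + 3 = 7)
X = -56 (X = (4*7)*(-2) = 28*(-2) = -56)
D(P, l) = -3 - 56*P - P*l (D(P, l) = -56*P + (-3 - l*P) = -56*P + (-3 - P*l) = -3 - 56*P - P*l)
D(-45, -25)/((29*173)) = (-3 - 56*(-45) - 1*(-45)*(-25))/((29*173)) = (-3 + 2520 - 1125)/5017 = 1392*(1/5017) = 48/173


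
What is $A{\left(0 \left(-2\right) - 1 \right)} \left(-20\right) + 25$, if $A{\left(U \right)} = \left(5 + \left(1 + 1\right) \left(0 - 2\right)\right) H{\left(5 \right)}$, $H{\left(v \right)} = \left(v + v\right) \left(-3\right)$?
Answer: $625$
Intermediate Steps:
$H{\left(v \right)} = - 6 v$ ($H{\left(v \right)} = 2 v \left(-3\right) = - 6 v$)
$A{\left(U \right)} = -30$ ($A{\left(U \right)} = \left(5 + \left(1 + 1\right) \left(0 - 2\right)\right) \left(\left(-6\right) 5\right) = \left(5 + 2 \left(-2\right)\right) \left(-30\right) = \left(5 - 4\right) \left(-30\right) = 1 \left(-30\right) = -30$)
$A{\left(0 \left(-2\right) - 1 \right)} \left(-20\right) + 25 = \left(-30\right) \left(-20\right) + 25 = 600 + 25 = 625$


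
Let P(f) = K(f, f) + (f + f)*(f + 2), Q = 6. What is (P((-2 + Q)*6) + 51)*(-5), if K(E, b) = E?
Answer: -6615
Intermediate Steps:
P(f) = f + 2*f*(2 + f) (P(f) = f + (f + f)*(f + 2) = f + (2*f)*(2 + f) = f + 2*f*(2 + f))
(P((-2 + Q)*6) + 51)*(-5) = (((-2 + 6)*6)*(5 + 2*((-2 + 6)*6)) + 51)*(-5) = ((4*6)*(5 + 2*(4*6)) + 51)*(-5) = (24*(5 + 2*24) + 51)*(-5) = (24*(5 + 48) + 51)*(-5) = (24*53 + 51)*(-5) = (1272 + 51)*(-5) = 1323*(-5) = -6615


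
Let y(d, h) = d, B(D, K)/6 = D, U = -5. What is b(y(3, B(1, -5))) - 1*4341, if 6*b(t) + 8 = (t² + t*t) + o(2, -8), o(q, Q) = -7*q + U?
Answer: -8685/2 ≈ -4342.5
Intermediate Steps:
B(D, K) = 6*D
o(q, Q) = -5 - 7*q (o(q, Q) = -7*q - 5 = -5 - 7*q)
b(t) = -9/2 + t²/3 (b(t) = -4/3 + ((t² + t*t) + (-5 - 7*2))/6 = -4/3 + ((t² + t²) + (-5 - 14))/6 = -4/3 + (2*t² - 19)/6 = -4/3 + (-19 + 2*t²)/6 = -4/3 + (-19/6 + t²/3) = -9/2 + t²/3)
b(y(3, B(1, -5))) - 1*4341 = (-9/2 + (⅓)*3²) - 1*4341 = (-9/2 + (⅓)*9) - 4341 = (-9/2 + 3) - 4341 = -3/2 - 4341 = -8685/2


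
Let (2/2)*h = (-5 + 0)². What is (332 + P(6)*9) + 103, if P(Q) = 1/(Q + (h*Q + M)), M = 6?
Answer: 7831/18 ≈ 435.06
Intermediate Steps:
h = 25 (h = (-5 + 0)² = (-5)² = 25)
P(Q) = 1/(6 + 26*Q) (P(Q) = 1/(Q + (25*Q + 6)) = 1/(Q + (6 + 25*Q)) = 1/(6 + 26*Q))
(332 + P(6)*9) + 103 = (332 + (1/(2*(3 + 13*6)))*9) + 103 = (332 + (1/(2*(3 + 78)))*9) + 103 = (332 + ((½)/81)*9) + 103 = (332 + ((½)*(1/81))*9) + 103 = (332 + (1/162)*9) + 103 = (332 + 1/18) + 103 = 5977/18 + 103 = 7831/18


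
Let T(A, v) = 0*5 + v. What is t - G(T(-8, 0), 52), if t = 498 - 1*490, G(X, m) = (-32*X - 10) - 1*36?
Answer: 54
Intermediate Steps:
T(A, v) = v (T(A, v) = 0 + v = v)
G(X, m) = -46 - 32*X (G(X, m) = (-10 - 32*X) - 36 = -46 - 32*X)
t = 8 (t = 498 - 490 = 8)
t - G(T(-8, 0), 52) = 8 - (-46 - 32*0) = 8 - (-46 + 0) = 8 - 1*(-46) = 8 + 46 = 54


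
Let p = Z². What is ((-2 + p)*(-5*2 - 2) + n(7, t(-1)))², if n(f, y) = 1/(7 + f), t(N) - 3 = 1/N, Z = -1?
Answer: 28561/196 ≈ 145.72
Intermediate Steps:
p = 1 (p = (-1)² = 1)
t(N) = 3 + 1/N
((-2 + p)*(-5*2 - 2) + n(7, t(-1)))² = ((-2 + 1)*(-5*2 - 2) + 1/(7 + 7))² = (-(-10 - 2) + 1/14)² = (-1*(-12) + 1/14)² = (12 + 1/14)² = (169/14)² = 28561/196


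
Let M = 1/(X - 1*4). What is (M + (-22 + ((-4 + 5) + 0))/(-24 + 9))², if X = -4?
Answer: 2601/1600 ≈ 1.6256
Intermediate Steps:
M = -⅛ (M = 1/(-4 - 1*4) = 1/(-4 - 4) = 1/(-8) = -⅛ ≈ -0.12500)
(M + (-22 + ((-4 + 5) + 0))/(-24 + 9))² = (-⅛ + (-22 + ((-4 + 5) + 0))/(-24 + 9))² = (-⅛ + (-22 + (1 + 0))/(-15))² = (-⅛ + (-22 + 1)*(-1/15))² = (-⅛ - 21*(-1/15))² = (-⅛ + 7/5)² = (51/40)² = 2601/1600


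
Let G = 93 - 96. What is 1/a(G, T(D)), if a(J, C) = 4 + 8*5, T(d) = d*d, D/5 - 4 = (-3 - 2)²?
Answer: 1/44 ≈ 0.022727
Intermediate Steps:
D = 145 (D = 20 + 5*(-3 - 2)² = 20 + 5*(-5)² = 20 + 5*25 = 20 + 125 = 145)
T(d) = d²
G = -3
a(J, C) = 44 (a(J, C) = 4 + 40 = 44)
1/a(G, T(D)) = 1/44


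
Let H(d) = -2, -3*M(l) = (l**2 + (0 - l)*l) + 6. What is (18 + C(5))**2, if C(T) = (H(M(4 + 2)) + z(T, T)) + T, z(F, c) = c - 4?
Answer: 484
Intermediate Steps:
z(F, c) = -4 + c
M(l) = -2 (M(l) = -((l**2 + (0 - l)*l) + 6)/3 = -((l**2 + (-l)*l) + 6)/3 = -((l**2 - l**2) + 6)/3 = -(0 + 6)/3 = -1/3*6 = -2)
C(T) = -6 + 2*T (C(T) = (-2 + (-4 + T)) + T = (-6 + T) + T = -6 + 2*T)
(18 + C(5))**2 = (18 + (-6 + 2*5))**2 = (18 + (-6 + 10))**2 = (18 + 4)**2 = 22**2 = 484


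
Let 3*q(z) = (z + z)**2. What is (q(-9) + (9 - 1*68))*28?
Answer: 1372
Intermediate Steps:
q(z) = 4*z**2/3 (q(z) = (z + z)**2/3 = (2*z)**2/3 = (4*z**2)/3 = 4*z**2/3)
(q(-9) + (9 - 1*68))*28 = ((4/3)*(-9)**2 + (9 - 1*68))*28 = ((4/3)*81 + (9 - 68))*28 = (108 - 59)*28 = 49*28 = 1372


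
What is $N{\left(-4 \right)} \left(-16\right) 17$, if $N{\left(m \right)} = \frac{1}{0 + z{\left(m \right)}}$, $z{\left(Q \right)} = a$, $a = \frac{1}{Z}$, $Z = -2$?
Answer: $544$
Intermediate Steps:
$a = - \frac{1}{2}$ ($a = \frac{1}{-2} = - \frac{1}{2} \approx -0.5$)
$z{\left(Q \right)} = - \frac{1}{2}$
$N{\left(m \right)} = -2$ ($N{\left(m \right)} = \frac{1}{0 - \frac{1}{2}} = \frac{1}{- \frac{1}{2}} = -2$)
$N{\left(-4 \right)} \left(-16\right) 17 = \left(-2\right) \left(-16\right) 17 = 32 \cdot 17 = 544$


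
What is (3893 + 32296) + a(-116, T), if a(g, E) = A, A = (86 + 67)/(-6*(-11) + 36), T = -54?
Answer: 72381/2 ≈ 36191.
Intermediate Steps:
A = 3/2 (A = 153/(66 + 36) = 153/102 = 153*(1/102) = 3/2 ≈ 1.5000)
a(g, E) = 3/2
(3893 + 32296) + a(-116, T) = (3893 + 32296) + 3/2 = 36189 + 3/2 = 72381/2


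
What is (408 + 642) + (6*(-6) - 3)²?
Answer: 2571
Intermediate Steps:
(408 + 642) + (6*(-6) - 3)² = 1050 + (-36 - 3)² = 1050 + (-39)² = 1050 + 1521 = 2571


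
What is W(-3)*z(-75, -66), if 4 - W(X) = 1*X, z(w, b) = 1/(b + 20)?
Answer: -7/46 ≈ -0.15217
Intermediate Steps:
z(w, b) = 1/(20 + b)
W(X) = 4 - X
W(-3)*z(-75, -66) = (4 - 1*(-3))/(20 - 66) = (4 + 3)/(-46) = 7*(-1/46) = -7/46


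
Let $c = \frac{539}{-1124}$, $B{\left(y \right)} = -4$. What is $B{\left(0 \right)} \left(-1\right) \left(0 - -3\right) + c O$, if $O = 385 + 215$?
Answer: $- \frac{77478}{281} \approx -275.72$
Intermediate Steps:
$c = - \frac{539}{1124}$ ($c = 539 \left(- \frac{1}{1124}\right) = - \frac{539}{1124} \approx -0.47954$)
$O = 600$
$B{\left(0 \right)} \left(-1\right) \left(0 - -3\right) + c O = \left(-4\right) \left(-1\right) \left(0 - -3\right) - \frac{80850}{281} = 4 \left(0 + 3\right) - \frac{80850}{281} = 4 \cdot 3 - \frac{80850}{281} = 12 - \frac{80850}{281} = - \frac{77478}{281}$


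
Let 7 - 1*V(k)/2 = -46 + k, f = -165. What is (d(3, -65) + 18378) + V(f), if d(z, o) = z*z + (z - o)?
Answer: 18891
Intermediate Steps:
d(z, o) = z + z² - o (d(z, o) = z² + (z - o) = z + z² - o)
V(k) = 106 - 2*k (V(k) = 14 - 2*(-46 + k) = 14 + (92 - 2*k) = 106 - 2*k)
(d(3, -65) + 18378) + V(f) = ((3 + 3² - 1*(-65)) + 18378) + (106 - 2*(-165)) = ((3 + 9 + 65) + 18378) + (106 + 330) = (77 + 18378) + 436 = 18455 + 436 = 18891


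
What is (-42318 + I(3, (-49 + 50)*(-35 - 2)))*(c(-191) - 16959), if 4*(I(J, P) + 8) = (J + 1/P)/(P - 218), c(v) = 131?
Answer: 1344038350690/1887 ≈ 7.1226e+8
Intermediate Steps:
I(J, P) = -8 + (J + 1/P)/(4*(-218 + P)) (I(J, P) = -8 + ((J + 1/P)/(P - 218))/4 = -8 + ((J + 1/P)/(-218 + P))/4 = -8 + (J + 1/P)/(4*(-218 + P)))
(-42318 + I(3, (-49 + 50)*(-35 - 2)))*(c(-191) - 16959) = (-42318 + (1 - 32*(-49 + 50)²*(-35 - 2)² + 6976*((-49 + 50)*(-35 - 2)) + 3*((-49 + 50)*(-35 - 2)))/(4*(((-49 + 50)*(-35 - 2)))*(-218 + (-49 + 50)*(-35 - 2))))*(131 - 16959) = (-42318 + (1 - 32*(1*(-37))² + 6976*(1*(-37)) + 3*(1*(-37)))/(4*((1*(-37)))*(-218 + 1*(-37))))*(-16828) = (-42318 + (¼)*(1 - 32*(-37)² + 6976*(-37) + 3*(-37))/(-37*(-218 - 37)))*(-16828) = (-42318 + (¼)*(-1/37)*(1 - 32*1369 - 258112 - 111)/(-255))*(-16828) = (-42318 + (¼)*(-1/37)*(-1/255)*(1 - 43808 - 258112 - 111))*(-16828) = (-42318 + (¼)*(-1/37)*(-1/255)*(-302030))*(-16828) = (-42318 - 30203/3774)*(-16828) = -159738335/3774*(-16828) = 1344038350690/1887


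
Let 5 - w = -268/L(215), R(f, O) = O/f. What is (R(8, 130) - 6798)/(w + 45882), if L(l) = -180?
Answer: -1220715/8259392 ≈ -0.14780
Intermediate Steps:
w = 158/45 (w = 5 - (-268)/(-180) = 5 - (-268)*(-1)/180 = 5 - 1*67/45 = 5 - 67/45 = 158/45 ≈ 3.5111)
(R(8, 130) - 6798)/(w + 45882) = (130/8 - 6798)/(158/45 + 45882) = (130*(⅛) - 6798)/(2064848/45) = (65/4 - 6798)*(45/2064848) = -27127/4*45/2064848 = -1220715/8259392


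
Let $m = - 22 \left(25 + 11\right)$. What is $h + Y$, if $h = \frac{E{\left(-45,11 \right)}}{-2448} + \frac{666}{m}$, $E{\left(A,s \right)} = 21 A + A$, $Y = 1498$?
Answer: $\frac{2240355}{1496} \approx 1497.6$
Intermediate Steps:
$E{\left(A,s \right)} = 22 A$
$m = -792$ ($m = \left(-22\right) 36 = -792$)
$h = - \frac{653}{1496}$ ($h = \frac{22 \left(-45\right)}{-2448} + \frac{666}{-792} = \left(-990\right) \left(- \frac{1}{2448}\right) + 666 \left(- \frac{1}{792}\right) = \frac{55}{136} - \frac{37}{44} = - \frac{653}{1496} \approx -0.4365$)
$h + Y = - \frac{653}{1496} + 1498 = \frac{2240355}{1496}$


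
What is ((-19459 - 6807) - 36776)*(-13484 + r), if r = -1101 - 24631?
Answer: 2472255072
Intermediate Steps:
r = -25732
((-19459 - 6807) - 36776)*(-13484 + r) = ((-19459 - 6807) - 36776)*(-13484 - 25732) = (-26266 - 36776)*(-39216) = -63042*(-39216) = 2472255072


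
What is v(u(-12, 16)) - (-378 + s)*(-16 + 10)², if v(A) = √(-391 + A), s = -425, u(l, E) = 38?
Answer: 28908 + I*√353 ≈ 28908.0 + 18.788*I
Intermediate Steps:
v(u(-12, 16)) - (-378 + s)*(-16 + 10)² = √(-391 + 38) - (-378 - 425)*(-16 + 10)² = √(-353) - (-803)*(-6)² = I*√353 - (-803)*36 = I*√353 - 1*(-28908) = I*√353 + 28908 = 28908 + I*√353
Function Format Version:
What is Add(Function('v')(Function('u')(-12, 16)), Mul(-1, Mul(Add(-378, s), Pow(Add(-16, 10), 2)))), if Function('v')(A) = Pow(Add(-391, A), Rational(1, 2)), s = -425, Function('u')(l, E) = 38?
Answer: Add(28908, Mul(I, Pow(353, Rational(1, 2)))) ≈ Add(28908., Mul(18.788, I))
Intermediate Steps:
Add(Function('v')(Function('u')(-12, 16)), Mul(-1, Mul(Add(-378, s), Pow(Add(-16, 10), 2)))) = Add(Pow(Add(-391, 38), Rational(1, 2)), Mul(-1, Mul(Add(-378, -425), Pow(Add(-16, 10), 2)))) = Add(Pow(-353, Rational(1, 2)), Mul(-1, Mul(-803, Pow(-6, 2)))) = Add(Mul(I, Pow(353, Rational(1, 2))), Mul(-1, Mul(-803, 36))) = Add(Mul(I, Pow(353, Rational(1, 2))), Mul(-1, -28908)) = Add(Mul(I, Pow(353, Rational(1, 2))), 28908) = Add(28908, Mul(I, Pow(353, Rational(1, 2))))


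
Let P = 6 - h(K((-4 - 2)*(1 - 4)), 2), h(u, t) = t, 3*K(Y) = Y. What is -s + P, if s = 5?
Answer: -1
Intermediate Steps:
K(Y) = Y/3
P = 4 (P = 6 - 1*2 = 6 - 2 = 4)
-s + P = -1*5 + 4 = -5 + 4 = -1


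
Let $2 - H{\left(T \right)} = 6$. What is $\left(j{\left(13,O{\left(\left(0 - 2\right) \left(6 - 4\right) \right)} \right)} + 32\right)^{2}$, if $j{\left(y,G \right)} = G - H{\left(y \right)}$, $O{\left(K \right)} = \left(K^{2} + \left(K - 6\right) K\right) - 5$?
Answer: $7569$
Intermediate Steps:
$O{\left(K \right)} = -5 + K^{2} + K \left(-6 + K\right)$ ($O{\left(K \right)} = \left(K^{2} + \left(K - 6\right) K\right) - 5 = \left(K^{2} + \left(-6 + K\right) K\right) - 5 = \left(K^{2} + K \left(-6 + K\right)\right) - 5 = -5 + K^{2} + K \left(-6 + K\right)$)
$H{\left(T \right)} = -4$ ($H{\left(T \right)} = 2 - 6 = -4$)
$j{\left(y,G \right)} = 4 + G$ ($j{\left(y,G \right)} = G - -4 = G + 4 = 4 + G$)
$\left(j{\left(13,O{\left(\left(0 - 2\right) \left(6 - 4\right) \right)} \right)} + 32\right)^{2} = \left(\left(4 - \left(5 - 2 \left(0 - 2\right)^{2} \left(6 - 4\right)^{2} + 6 \left(0 - 2\right) \left(6 - 4\right)\right)\right) + 32\right)^{2} = \left(\left(4 - \left(5 - 32 + 6 \left(-2\right) 2\right)\right) + 32\right)^{2} = \left(\left(4 - \left(-19 - 32\right)\right) + 32\right)^{2} = \left(\left(4 + \left(-5 + 24 + 2 \cdot 16\right)\right) + 32\right)^{2} = \left(\left(4 + \left(-5 + 24 + 32\right)\right) + 32\right)^{2} = \left(\left(4 + 51\right) + 32\right)^{2} = \left(55 + 32\right)^{2} = 87^{2} = 7569$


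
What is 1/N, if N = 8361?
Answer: 1/8361 ≈ 0.00011960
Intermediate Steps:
1/N = 1/8361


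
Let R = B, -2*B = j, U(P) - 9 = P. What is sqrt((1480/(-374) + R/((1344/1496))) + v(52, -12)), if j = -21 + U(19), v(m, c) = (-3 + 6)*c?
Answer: 5*I*sqrt(8832945)/2244 ≈ 6.6222*I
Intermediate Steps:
U(P) = 9 + P
v(m, c) = 3*c
j = 7 (j = -21 + (9 + 19) = -21 + 28 = 7)
B = -7/2 (B = -1/2*7 = -7/2 ≈ -3.5000)
R = -7/2 ≈ -3.5000
sqrt((1480/(-374) + R/((1344/1496))) + v(52, -12)) = sqrt((1480/(-374) - 7/(2*(1344/1496))) + 3*(-12)) = sqrt((1480*(-1/374) - 7/(2*(1344*(1/1496)))) - 36) = sqrt((-740/187 - 7/(2*168/187)) - 36) = sqrt((-740/187 - 7/2*187/168) - 36) = sqrt((-740/187 - 187/48) - 36) = sqrt(-70489/8976 - 36) = sqrt(-393625/8976) = 5*I*sqrt(8832945)/2244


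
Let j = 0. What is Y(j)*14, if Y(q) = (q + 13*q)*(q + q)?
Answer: 0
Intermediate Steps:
Y(q) = 28*q² (Y(q) = (14*q)*(2*q) = 28*q²)
Y(j)*14 = (28*0²)*14 = (28*0)*14 = 0*14 = 0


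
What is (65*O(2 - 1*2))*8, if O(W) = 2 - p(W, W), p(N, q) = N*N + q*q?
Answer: 1040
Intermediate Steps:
p(N, q) = N² + q²
O(W) = 2 - 2*W² (O(W) = 2 - (W² + W²) = 2 - 2*W²)
(65*O(2 - 1*2))*8 = (65*(2 - 2*(2 - 1*2)²))*8 = (65*(2 - 2*(2 - 2)²))*8 = (65*(2 - 2*0²))*8 = (65*(2 - 2*0))*8 = (65*(2 + 0))*8 = (65*2)*8 = 130*8 = 1040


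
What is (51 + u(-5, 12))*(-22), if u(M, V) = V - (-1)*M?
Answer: -1276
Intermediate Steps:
u(M, V) = M + V (u(M, V) = V + M = M + V)
(51 + u(-5, 12))*(-22) = (51 + (-5 + 12))*(-22) = (51 + 7)*(-22) = 58*(-22) = -1276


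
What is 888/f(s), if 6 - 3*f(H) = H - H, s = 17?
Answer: 444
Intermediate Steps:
f(H) = 2 (f(H) = 2 - (H - H)/3 = 2 - ⅓*0 = 2 + 0 = 2)
888/f(s) = 888/2 = 888*(½) = 444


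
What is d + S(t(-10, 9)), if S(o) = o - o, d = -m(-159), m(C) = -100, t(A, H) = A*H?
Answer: 100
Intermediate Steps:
d = 100 (d = -1*(-100) = 100)
S(o) = 0
d + S(t(-10, 9)) = 100 + 0 = 100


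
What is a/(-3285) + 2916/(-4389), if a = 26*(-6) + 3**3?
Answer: -1001431/1601985 ≈ -0.62512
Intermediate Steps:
a = -129 (a = -156 + 27 = -129)
a/(-3285) + 2916/(-4389) = -129/(-3285) + 2916/(-4389) = -129*(-1/3285) + 2916*(-1/4389) = 43/1095 - 972/1463 = -1001431/1601985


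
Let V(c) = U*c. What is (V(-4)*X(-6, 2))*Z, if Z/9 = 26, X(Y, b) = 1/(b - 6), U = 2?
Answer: 468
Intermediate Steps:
V(c) = 2*c
X(Y, b) = 1/(-6 + b)
Z = 234 (Z = 9*26 = 234)
(V(-4)*X(-6, 2))*Z = ((2*(-4))/(-6 + 2))*234 = -8/(-4)*234 = -8*(-¼)*234 = 2*234 = 468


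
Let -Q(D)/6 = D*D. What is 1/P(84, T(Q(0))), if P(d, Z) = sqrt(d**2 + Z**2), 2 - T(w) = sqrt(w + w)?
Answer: sqrt(1765)/3530 ≈ 0.011901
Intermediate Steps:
Q(D) = -6*D**2 (Q(D) = -6*D*D = -6*D**2)
T(w) = 2 - sqrt(2)*sqrt(w) (T(w) = 2 - sqrt(w + w) = 2 - sqrt(2*w) = 2 - sqrt(2)*sqrt(w))
P(d, Z) = sqrt(Z**2 + d**2)
1/P(84, T(Q(0))) = 1/(sqrt((2 - sqrt(2)*sqrt(-6*0**2))**2 + 84**2)) = 1/(sqrt((2 - sqrt(2)*sqrt(-6*0))**2 + 7056)) = 1/(sqrt((2 - sqrt(2)*sqrt(0))**2 + 7056)) = 1/(sqrt((2 - 1*sqrt(2)*0)**2 + 7056)) = 1/(sqrt((2 + 0)**2 + 7056)) = 1/(sqrt(2**2 + 7056)) = 1/(sqrt(4 + 7056)) = 1/(sqrt(7060)) = 1/(2*sqrt(1765)) = sqrt(1765)/3530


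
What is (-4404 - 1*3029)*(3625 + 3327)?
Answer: -51674216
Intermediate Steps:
(-4404 - 1*3029)*(3625 + 3327) = (-4404 - 3029)*6952 = -7433*6952 = -51674216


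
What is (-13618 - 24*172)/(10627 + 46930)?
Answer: -17746/57557 ≈ -0.30832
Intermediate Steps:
(-13618 - 24*172)/(10627 + 46930) = (-13618 - 4128)/57557 = -17746*1/57557 = -17746/57557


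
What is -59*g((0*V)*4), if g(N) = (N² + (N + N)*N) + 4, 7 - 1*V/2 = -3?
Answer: -236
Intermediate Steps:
V = 20 (V = 14 - 2*(-3) = 14 + 6 = 20)
g(N) = 4 + 3*N² (g(N) = (N² + (2*N)*N) + 4 = (N² + 2*N²) + 4 = 3*N² + 4 = 4 + 3*N²)
-59*g((0*V)*4) = -59*(4 + 3*((0*20)*4)²) = -59*(4 + 3*(0*4)²) = -59*(4 + 3*0²) = -59*(4 + 3*0) = -59*(4 + 0) = -59*4 = -236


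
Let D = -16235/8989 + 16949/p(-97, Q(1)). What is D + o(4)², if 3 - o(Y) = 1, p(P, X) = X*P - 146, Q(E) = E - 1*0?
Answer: -147562358/2184327 ≈ -67.555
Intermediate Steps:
Q(E) = E (Q(E) = E + 0 = E)
p(P, X) = -146 + P*X (p(P, X) = P*X - 146 = -146 + P*X)
o(Y) = 2 (o(Y) = 3 - 1*1 = 3 - 1 = 2)
D = -156299666/2184327 (D = -16235/8989 + 16949/(-146 - 97*1) = -16235*1/8989 + 16949/(-146 - 97) = -16235/8989 + 16949/(-243) = -16235/8989 + 16949*(-1/243) = -16235/8989 - 16949/243 = -156299666/2184327 ≈ -71.555)
D + o(4)² = -156299666/2184327 + 2² = -156299666/2184327 + 4 = -147562358/2184327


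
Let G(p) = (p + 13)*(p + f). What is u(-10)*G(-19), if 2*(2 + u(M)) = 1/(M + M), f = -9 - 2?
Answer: -729/2 ≈ -364.50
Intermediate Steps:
f = -11
G(p) = (-11 + p)*(13 + p) (G(p) = (p + 13)*(p - 11) = (13 + p)*(-11 + p) = (-11 + p)*(13 + p))
u(M) = -2 + 1/(4*M) (u(M) = -2 + 1/(2*(M + M)) = -2 + 1/(2*((2*M))) = -2 + (1/(2*M))/2 = -2 + 1/(4*M))
u(-10)*G(-19) = (-2 + (¼)/(-10))*(-143 + (-19)² + 2*(-19)) = (-2 + (¼)*(-⅒))*(-143 + 361 - 38) = (-2 - 1/40)*180 = -81/40*180 = -729/2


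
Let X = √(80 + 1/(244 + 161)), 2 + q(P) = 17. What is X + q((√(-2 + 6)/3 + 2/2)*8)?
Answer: 15 + √162005/45 ≈ 23.944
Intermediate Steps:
q(P) = 15 (q(P) = -2 + 17 = 15)
X = √162005/45 (X = √(80 + 1/405) = √(32401/405) = √162005/45 ≈ 8.9444)
X + q((√(-2 + 6)/3 + 2/2)*8) = √162005/45 + 15 = 15 + √162005/45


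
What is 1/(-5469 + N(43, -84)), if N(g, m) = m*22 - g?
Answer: -1/7360 ≈ -0.00013587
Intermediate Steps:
N(g, m) = -g + 22*m (N(g, m) = 22*m - g = -g + 22*m)
1/(-5469 + N(43, -84)) = 1/(-5469 + (-1*43 + 22*(-84))) = 1/(-5469 + (-43 - 1848)) = 1/(-5469 - 1891) = 1/(-7360) = -1/7360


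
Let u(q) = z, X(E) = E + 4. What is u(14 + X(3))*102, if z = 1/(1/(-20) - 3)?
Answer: -2040/61 ≈ -33.443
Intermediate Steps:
X(E) = 4 + E
z = -20/61 (z = 1/(1*(-1/20) - 3) = 1/(-1/20 - 3) = 1/(-61/20) = -20/61 ≈ -0.32787)
u(q) = -20/61
u(14 + X(3))*102 = -20/61*102 = -2040/61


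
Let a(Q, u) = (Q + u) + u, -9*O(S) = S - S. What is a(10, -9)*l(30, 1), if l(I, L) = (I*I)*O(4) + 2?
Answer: -16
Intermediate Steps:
O(S) = 0 (O(S) = -(S - S)/9 = -1/9*0 = 0)
a(Q, u) = Q + 2*u
l(I, L) = 2 (l(I, L) = (I*I)*0 + 2 = I**2*0 + 2 = 0 + 2 = 2)
a(10, -9)*l(30, 1) = (10 + 2*(-9))*2 = (10 - 18)*2 = -8*2 = -16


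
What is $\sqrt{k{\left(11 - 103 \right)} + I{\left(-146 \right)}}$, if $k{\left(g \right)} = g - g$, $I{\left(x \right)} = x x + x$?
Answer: $\sqrt{21170} \approx 145.5$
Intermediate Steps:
$I{\left(x \right)} = x + x^{2}$ ($I{\left(x \right)} = x^{2} + x = x + x^{2}$)
$k{\left(g \right)} = 0$
$\sqrt{k{\left(11 - 103 \right)} + I{\left(-146 \right)}} = \sqrt{0 - 146 \left(1 - 146\right)} = \sqrt{0 - -21170} = \sqrt{0 + 21170} = \sqrt{21170}$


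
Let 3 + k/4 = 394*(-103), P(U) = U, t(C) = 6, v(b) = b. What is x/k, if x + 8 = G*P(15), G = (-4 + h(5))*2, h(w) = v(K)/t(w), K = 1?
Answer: 123/162340 ≈ 0.00075767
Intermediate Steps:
h(w) = ⅙ (h(w) = 1/6 = 1*(⅙) = ⅙)
k = -162340 (k = -12 + 4*(394*(-103)) = -12 + 4*(-40582) = -12 - 162328 = -162340)
G = -23/3 (G = (-4 + ⅙)*2 = -23/6*2 = -23/3 ≈ -7.6667)
x = -123 (x = -8 - 23/3*15 = -8 - 115 = -123)
x/k = -123/(-162340) = -123*(-1/162340) = 123/162340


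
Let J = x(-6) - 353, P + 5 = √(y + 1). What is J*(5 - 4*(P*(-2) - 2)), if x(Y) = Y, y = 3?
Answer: 3949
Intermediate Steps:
P = -3 (P = -5 + √(3 + 1) = -5 + √4 = -5 + 2 = -3)
J = -359 (J = -6 - 353 = -359)
J*(5 - 4*(P*(-2) - 2)) = -359*(5 - 4*(-3*(-2) - 2)) = -359*(5 - 4*(6 - 2)) = -359*(5 - 4*4) = -359*(5 - 16) = -359*(-11) = 3949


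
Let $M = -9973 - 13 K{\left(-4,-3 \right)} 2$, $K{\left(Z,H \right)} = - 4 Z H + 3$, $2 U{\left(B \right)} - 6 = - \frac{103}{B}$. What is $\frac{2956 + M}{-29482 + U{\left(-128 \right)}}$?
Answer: $\frac{498944}{2515507} \approx 0.19835$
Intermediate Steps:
$U{\left(B \right)} = 3 - \frac{103}{2 B}$ ($U{\left(B \right)} = 3 + \frac{\left(-103\right) \frac{1}{B}}{2} = 3 - \frac{103}{2 B}$)
$K{\left(Z,H \right)} = 3 - 4 H Z$ ($K{\left(Z,H \right)} = - 4 H Z + 3 = 3 - 4 H Z$)
$M = -8803$ ($M = -9973 - 13 \left(3 - \left(-12\right) \left(-4\right)\right) 2 = -9973 - 13 \left(3 - 48\right) 2 = -9973 - 13 \left(-45\right) 2 = -9973 - \left(-585\right) 2 = -9973 - -1170 = -9973 + 1170 = -8803$)
$\frac{2956 + M}{-29482 + U{\left(-128 \right)}} = \frac{2956 - 8803}{-29482 + \left(3 - \frac{103}{2 \left(-128\right)}\right)} = - \frac{5847}{-29482 + \left(3 - - \frac{103}{256}\right)} = - \frac{5847}{-29482 + \left(3 + \frac{103}{256}\right)} = - \frac{5847}{-29482 + \frac{871}{256}} = - \frac{5847}{- \frac{7546521}{256}} = \left(-5847\right) \left(- \frac{256}{7546521}\right) = \frac{498944}{2515507}$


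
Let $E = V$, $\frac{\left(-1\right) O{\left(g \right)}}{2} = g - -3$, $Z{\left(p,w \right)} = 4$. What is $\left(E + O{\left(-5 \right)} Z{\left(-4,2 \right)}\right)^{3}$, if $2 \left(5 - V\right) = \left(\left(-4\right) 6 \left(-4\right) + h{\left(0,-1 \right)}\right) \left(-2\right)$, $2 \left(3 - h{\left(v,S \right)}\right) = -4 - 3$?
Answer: $\frac{15069223}{8} \approx 1.8837 \cdot 10^{6}$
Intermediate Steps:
$h{\left(v,S \right)} = \frac{13}{2}$ ($h{\left(v,S \right)} = 3 - \frac{-4 - 3}{2} = 3 - - \frac{7}{2} = 3 + \frac{7}{2} = \frac{13}{2}$)
$O{\left(g \right)} = -6 - 2 g$ ($O{\left(g \right)} = - 2 \left(g - -3\right) = - 2 \left(g + 3\right) = - 2 \left(3 + g\right) = -6 - 2 g$)
$V = \frac{215}{2}$ ($V = 5 - \frac{\left(\left(-4\right) 6 \left(-4\right) + \frac{13}{2}\right) \left(-2\right)}{2} = 5 - \frac{\left(\left(-24\right) \left(-4\right) + \frac{13}{2}\right) \left(-2\right)}{2} = 5 - \frac{\left(96 + \frac{13}{2}\right) \left(-2\right)}{2} = 5 - \frac{\frac{205}{2} \left(-2\right)}{2} = 5 - - \frac{205}{2} = 5 + \frac{205}{2} = \frac{215}{2} \approx 107.5$)
$E = \frac{215}{2} \approx 107.5$
$\left(E + O{\left(-5 \right)} Z{\left(-4,2 \right)}\right)^{3} = \left(\frac{215}{2} + \left(-6 - -10\right) 4\right)^{3} = \left(\frac{215}{2} + \left(-6 + 10\right) 4\right)^{3} = \left(\frac{215}{2} + 4 \cdot 4\right)^{3} = \left(\frac{215}{2} + 16\right)^{3} = \left(\frac{247}{2}\right)^{3} = \frac{15069223}{8}$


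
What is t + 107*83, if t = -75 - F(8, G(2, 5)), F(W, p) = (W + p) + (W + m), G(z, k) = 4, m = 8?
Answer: 8778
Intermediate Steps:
F(W, p) = 8 + p + 2*W (F(W, p) = (W + p) + (W + 8) = (W + p) + (8 + W) = 8 + p + 2*W)
t = -103 (t = -75 - (8 + 4 + 2*8) = -75 - (8 + 4 + 16) = -75 - 1*28 = -75 - 28 = -103)
t + 107*83 = -103 + 107*83 = -103 + 8881 = 8778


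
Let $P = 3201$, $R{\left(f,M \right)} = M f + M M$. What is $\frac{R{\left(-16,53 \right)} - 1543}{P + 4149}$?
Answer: $\frac{209}{3675} \approx 0.056871$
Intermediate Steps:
$R{\left(f,M \right)} = M^{2} + M f$ ($R{\left(f,M \right)} = M f + M^{2} = M^{2} + M f$)
$\frac{R{\left(-16,53 \right)} - 1543}{P + 4149} = \frac{53 \left(53 - 16\right) - 1543}{3201 + 4149} = \frac{53 \cdot 37 - 1543}{7350} = \left(1961 - 1543\right) \frac{1}{7350} = 418 \cdot \frac{1}{7350} = \frac{209}{3675}$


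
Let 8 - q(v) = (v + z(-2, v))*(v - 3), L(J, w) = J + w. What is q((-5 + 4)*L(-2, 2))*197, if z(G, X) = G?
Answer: 394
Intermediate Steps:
q(v) = 8 - (-3 + v)*(-2 + v) (q(v) = 8 - (v - 2)*(v - 3) = 8 - (-2 + v)*(-3 + v) = 8 - (-3 + v)*(-2 + v))
q((-5 + 4)*L(-2, 2))*197 = (2 - ((-5 + 4)*(-2 + 2))**2 + 5*((-5 + 4)*(-2 + 2)))*197 = (2 - (-1*0)**2 + 5*(-1*0))*197 = (2 - 1*0**2 + 5*0)*197 = (2 - 1*0 + 0)*197 = (2 + 0 + 0)*197 = 2*197 = 394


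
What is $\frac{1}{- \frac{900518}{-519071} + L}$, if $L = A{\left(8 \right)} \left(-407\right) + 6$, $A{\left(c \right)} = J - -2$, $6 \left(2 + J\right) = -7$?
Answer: $\frac{3114426}{1502922943} \approx 0.0020722$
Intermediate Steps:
$J = - \frac{19}{6}$ ($J = -2 + \frac{1}{6} \left(-7\right) = -2 - \frac{7}{6} = - \frac{19}{6} \approx -3.1667$)
$A{\left(c \right)} = - \frac{7}{6}$ ($A{\left(c \right)} = - \frac{19}{6} - -2 = - \frac{19}{6} + 2 = - \frac{7}{6}$)
$L = \frac{2885}{6}$ ($L = \left(- \frac{7}{6}\right) \left(-407\right) + 6 = \frac{2849}{6} + 6 = \frac{2885}{6} \approx 480.83$)
$\frac{1}{- \frac{900518}{-519071} + L} = \frac{1}{- \frac{900518}{-519071} + \frac{2885}{6}} = \frac{1}{\left(-900518\right) \left(- \frac{1}{519071}\right) + \frac{2885}{6}} = \frac{1}{\frac{900518}{519071} + \frac{2885}{6}} = \frac{1}{\frac{1502922943}{3114426}} = \frac{3114426}{1502922943}$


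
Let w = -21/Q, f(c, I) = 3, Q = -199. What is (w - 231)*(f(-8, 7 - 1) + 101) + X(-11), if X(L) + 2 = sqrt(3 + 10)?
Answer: -4778990/199 + sqrt(13) ≈ -24011.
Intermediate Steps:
w = 21/199 (w = -21/(-199) = -21*(-1/199) = 21/199 ≈ 0.10553)
X(L) = -2 + sqrt(13) (X(L) = -2 + sqrt(3 + 10) = -2 + sqrt(13))
(w - 231)*(f(-8, 7 - 1) + 101) + X(-11) = (21/199 - 231)*(3 + 101) + (-2 + sqrt(13)) = -45948/199*104 + (-2 + sqrt(13)) = -4778592/199 + (-2 + sqrt(13)) = -4778990/199 + sqrt(13)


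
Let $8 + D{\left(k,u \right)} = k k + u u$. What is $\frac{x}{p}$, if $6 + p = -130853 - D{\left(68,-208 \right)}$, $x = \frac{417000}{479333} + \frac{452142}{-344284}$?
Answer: $\frac{3325461513}{1340759282556214} \approx 2.4803 \cdot 10^{-6}$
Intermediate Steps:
$D{\left(k,u \right)} = -8 + k^{2} + u^{2}$ ($D{\left(k,u \right)} = -8 + \left(k k + u u\right) = -8 + \left(k^{2} + u^{2}\right) = -8 + k^{2} + u^{2}$)
$x = - \frac{36580076643}{82513341286}$ ($x = 417000 \cdot \frac{1}{479333} + 452142 \left(- \frac{1}{344284}\right) = \frac{417000}{479333} - \frac{226071}{172142} = - \frac{36580076643}{82513341286} \approx -0.44332$)
$p = -178739$ ($p = -6 - 178733 = -178739$)
$\frac{x}{p} = - \frac{36580076643}{82513341286 \left(-178739\right)} = \left(- \frac{36580076643}{82513341286}\right) \left(- \frac{1}{178739}\right) = \frac{3325461513}{1340759282556214}$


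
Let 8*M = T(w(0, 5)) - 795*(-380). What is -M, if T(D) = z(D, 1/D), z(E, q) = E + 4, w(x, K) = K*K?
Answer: -302129/8 ≈ -37766.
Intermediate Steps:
w(x, K) = K**2
z(E, q) = 4 + E
T(D) = 4 + D
M = 302129/8 (M = ((4 + 5**2) - 795*(-380))/8 = ((4 + 25) + 302100)/8 = (29 + 302100)/8 = (1/8)*302129 = 302129/8 ≈ 37766.)
-M = -1*302129/8 = -302129/8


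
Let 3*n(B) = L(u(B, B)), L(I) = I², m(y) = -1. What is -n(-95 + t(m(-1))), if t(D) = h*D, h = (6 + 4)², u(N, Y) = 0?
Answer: 0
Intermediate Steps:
h = 100 (h = 10² = 100)
t(D) = 100*D
n(B) = 0 (n(B) = (⅓)*0² = (⅓)*0 = 0)
-n(-95 + t(m(-1))) = -1*0 = 0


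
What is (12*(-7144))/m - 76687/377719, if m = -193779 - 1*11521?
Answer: 4159313333/19386427675 ≈ 0.21455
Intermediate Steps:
m = -205300 (m = -193779 - 11521 = -205300)
(12*(-7144))/m - 76687/377719 = (12*(-7144))/(-205300) - 76687/377719 = -85728*(-1/205300) - 76687*1/377719 = 21432/51325 - 76687/377719 = 4159313333/19386427675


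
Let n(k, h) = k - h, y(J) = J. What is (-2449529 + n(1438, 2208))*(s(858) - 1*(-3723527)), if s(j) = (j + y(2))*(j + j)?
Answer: -12739807736813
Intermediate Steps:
s(j) = 2*j*(2 + j) (s(j) = (j + 2)*(j + j) = (2 + j)*(2*j) = 2*j*(2 + j))
(-2449529 + n(1438, 2208))*(s(858) - 1*(-3723527)) = (-2449529 + (1438 - 1*2208))*(2*858*(2 + 858) - 1*(-3723527)) = (-2449529 + (1438 - 2208))*(2*858*860 + 3723527) = (-2449529 - 770)*(1475760 + 3723527) = -2450299*5199287 = -12739807736813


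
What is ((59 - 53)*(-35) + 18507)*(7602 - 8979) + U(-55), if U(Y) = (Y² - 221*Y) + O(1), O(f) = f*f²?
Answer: -25179788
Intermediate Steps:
O(f) = f³
U(Y) = 1 + Y² - 221*Y (U(Y) = (Y² - 221*Y) + 1³ = (Y² - 221*Y) + 1 = 1 + Y² - 221*Y)
((59 - 53)*(-35) + 18507)*(7602 - 8979) + U(-55) = ((59 - 53)*(-35) + 18507)*(7602 - 8979) + (1 + (-55)² - 221*(-55)) = (6*(-35) + 18507)*(-1377) + (1 + 3025 + 12155) = (-210 + 18507)*(-1377) + 15181 = 18297*(-1377) + 15181 = -25194969 + 15181 = -25179788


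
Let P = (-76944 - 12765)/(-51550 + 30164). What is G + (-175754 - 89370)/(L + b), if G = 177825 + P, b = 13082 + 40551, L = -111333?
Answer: 3227087538473/18146650 ≈ 1.7783e+5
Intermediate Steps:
b = 53633
P = 5277/1258 (P = -89709/(-21386) = -89709*(-1/21386) = 5277/1258 ≈ 4.1948)
G = 223709127/1258 (G = 177825 + 5277/1258 = 223709127/1258 ≈ 1.7783e+5)
G + (-175754 - 89370)/(L + b) = 223709127/1258 + (-175754 - 89370)/(-111333 + 53633) = 223709127/1258 - 265124/(-57700) = 223709127/1258 - 265124*(-1/57700) = 223709127/1258 + 66281/14425 = 3227087538473/18146650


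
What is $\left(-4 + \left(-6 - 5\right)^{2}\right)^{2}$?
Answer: $13689$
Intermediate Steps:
$\left(-4 + \left(-6 - 5\right)^{2}\right)^{2} = \left(-4 + \left(-11\right)^{2}\right)^{2} = \left(-4 + 121\right)^{2} = 117^{2} = 13689$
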